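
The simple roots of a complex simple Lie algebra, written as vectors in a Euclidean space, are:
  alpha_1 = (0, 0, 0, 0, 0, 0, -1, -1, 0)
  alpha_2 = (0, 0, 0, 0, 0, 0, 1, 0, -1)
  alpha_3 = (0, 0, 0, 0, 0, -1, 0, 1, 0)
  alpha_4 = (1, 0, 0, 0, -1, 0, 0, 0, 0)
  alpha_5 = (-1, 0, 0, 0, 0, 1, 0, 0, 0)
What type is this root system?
A_5 (sl(6))

Compute the Cartan integers a_ij = 2(alpha_i, alpha_j)/(alpha_j, alpha_j); the resulting 5x5 Cartan matrix is
[[2, -1, -1, 0, 0], [-1, 2, 0, 0, 0], [-1, 0, 2, 0, -1], [0, 0, 0, 2, -1], [0, 0, -1, -1, 2]].
All simple roots have the same length, so the diagram is simply laced. The associated Dynkin diagram is a chain of 5 nodes with single edges (A_5), so the type is A_5 (the algebra sl(6)).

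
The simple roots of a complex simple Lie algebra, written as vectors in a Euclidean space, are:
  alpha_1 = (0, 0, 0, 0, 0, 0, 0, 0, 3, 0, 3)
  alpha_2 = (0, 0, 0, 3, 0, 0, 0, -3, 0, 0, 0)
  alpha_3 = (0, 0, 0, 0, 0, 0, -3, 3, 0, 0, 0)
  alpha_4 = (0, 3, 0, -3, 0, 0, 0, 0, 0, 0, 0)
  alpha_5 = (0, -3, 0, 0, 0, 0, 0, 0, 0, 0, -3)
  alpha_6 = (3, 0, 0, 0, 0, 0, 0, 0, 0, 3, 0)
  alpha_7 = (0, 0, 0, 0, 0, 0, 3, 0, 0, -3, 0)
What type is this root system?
Compute the Cartan integers a_ij = 2(alpha_i, alpha_j)/(alpha_j, alpha_j); the resulting 7x7 Cartan matrix is
[[2, 0, 0, 0, -1, 0, 0], [0, 2, -1, -1, 0, 0, 0], [0, -1, 2, 0, 0, 0, -1], [0, -1, 0, 2, -1, 0, 0], [-1, 0, 0, -1, 2, 0, 0], [0, 0, 0, 0, 0, 2, -1], [0, 0, -1, 0, 0, -1, 2]].
All simple roots have the same length, so the diagram is simply laced. The associated Dynkin diagram is a chain of 7 nodes with single edges (A_7), so the type is A_7 (the algebra sl(8)).

A_7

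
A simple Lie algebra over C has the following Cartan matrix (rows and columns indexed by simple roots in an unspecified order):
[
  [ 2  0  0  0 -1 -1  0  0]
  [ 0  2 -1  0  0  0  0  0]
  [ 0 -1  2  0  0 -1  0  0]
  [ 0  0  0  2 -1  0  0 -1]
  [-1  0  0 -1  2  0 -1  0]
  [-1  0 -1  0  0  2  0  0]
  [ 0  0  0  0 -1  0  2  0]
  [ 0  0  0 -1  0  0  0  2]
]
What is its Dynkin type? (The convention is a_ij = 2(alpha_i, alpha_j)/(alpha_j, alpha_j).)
The matrix has rank 8 with 2's on the diagonal. Reading the off-diagonal entries as Dynkin edges (a single edge where a_ij = a_ji = -1; a double or triple edge where a_ij * a_ji = 2 or 3), the diagram is a chain of 7 nodes with one extra node attached to the third node from one end (E_8). One simple-root ordering that puts it in standard form is (alpha_8, alpha_7, alpha_4, alpha_5, alpha_1, alpha_6, alpha_3, alpha_2). So the algebra is type E_8.

type E_8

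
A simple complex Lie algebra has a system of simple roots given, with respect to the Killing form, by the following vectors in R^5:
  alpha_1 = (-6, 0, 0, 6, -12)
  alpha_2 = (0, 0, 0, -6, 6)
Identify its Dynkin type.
Compute the Cartan integers a_ij = 2(alpha_i, alpha_j)/(alpha_j, alpha_j); the resulting 2x2 Cartan matrix is
[[2, -3], [-1, 2]].
The roots have two lengths (squared-length ratio 3:1); the short ones are alpha_{2}. The associated Dynkin diagram is two nodes joined by a triple edge (G_2), so the type is G_2.

G_2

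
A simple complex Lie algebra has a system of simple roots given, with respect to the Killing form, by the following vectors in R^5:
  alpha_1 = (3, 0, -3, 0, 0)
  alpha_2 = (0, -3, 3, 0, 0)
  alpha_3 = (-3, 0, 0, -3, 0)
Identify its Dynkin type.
Compute the Cartan integers a_ij = 2(alpha_i, alpha_j)/(alpha_j, alpha_j); the resulting 3x3 Cartan matrix is
[[2, -1, -1], [-1, 2, 0], [-1, 0, 2]].
All simple roots have the same length, so the diagram is simply laced. The associated Dynkin diagram is a chain of 3 nodes with single edges (A_3), so the type is A_3 (the algebra sl(4)).

A_3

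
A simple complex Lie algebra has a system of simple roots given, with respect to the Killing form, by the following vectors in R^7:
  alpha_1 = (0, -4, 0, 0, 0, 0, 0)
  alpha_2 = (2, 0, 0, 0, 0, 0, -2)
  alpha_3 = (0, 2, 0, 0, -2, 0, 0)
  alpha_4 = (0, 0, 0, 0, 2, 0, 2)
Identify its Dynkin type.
C_4

Compute the Cartan integers a_ij = 2(alpha_i, alpha_j)/(alpha_j, alpha_j); the resulting 4x4 Cartan matrix is
[[2, 0, -2, 0], [0, 2, 0, -1], [-1, 0, 2, -1], [0, -1, -1, 2]].
The roots have two lengths (squared-length ratio 2:1); the short ones are alpha_{2,3,4}. The associated Dynkin diagram is a chain of 4 nodes with a double edge at one end; the terminal node there is the unique long simple root (C_4), so the type is C_4 (the algebra sp(8)).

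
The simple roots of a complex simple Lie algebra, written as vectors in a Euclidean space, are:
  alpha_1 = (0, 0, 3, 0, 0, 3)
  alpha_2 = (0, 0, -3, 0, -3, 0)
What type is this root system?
A_2

Compute the Cartan integers a_ij = 2(alpha_i, alpha_j)/(alpha_j, alpha_j); the resulting 2x2 Cartan matrix is
[[2, -1], [-1, 2]].
All simple roots have the same length, so the diagram is simply laced. The associated Dynkin diagram is a chain of 2 nodes with single edges (A_2), so the type is A_2 (the algebra sl(3)).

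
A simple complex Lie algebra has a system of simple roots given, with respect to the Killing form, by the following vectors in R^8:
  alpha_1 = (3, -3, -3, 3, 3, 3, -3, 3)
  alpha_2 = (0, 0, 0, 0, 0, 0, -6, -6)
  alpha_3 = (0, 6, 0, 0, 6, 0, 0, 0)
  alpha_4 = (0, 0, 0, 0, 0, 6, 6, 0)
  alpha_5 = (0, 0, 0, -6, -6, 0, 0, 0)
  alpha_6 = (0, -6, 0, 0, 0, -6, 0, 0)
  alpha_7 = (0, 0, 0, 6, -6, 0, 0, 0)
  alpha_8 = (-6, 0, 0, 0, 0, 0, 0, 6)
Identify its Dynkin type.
Compute the Cartan integers a_ij = 2(alpha_i, alpha_j)/(alpha_j, alpha_j); the resulting 8x8 Cartan matrix is
[[2, 0, 0, 0, -1, 0, 0, 0], [0, 2, 0, -1, 0, 0, 0, -1], [0, 0, 2, 0, -1, -1, -1, 0], [0, -1, 0, 2, 0, -1, 0, 0], [-1, 0, -1, 0, 2, 0, 0, 0], [0, 0, -1, -1, 0, 2, 0, 0], [0, 0, -1, 0, 0, 0, 2, 0], [0, -1, 0, 0, 0, 0, 0, 2]].
All simple roots have the same length, so the diagram is simply laced. The associated Dynkin diagram is a chain of 7 nodes with one extra node attached to the third node from one end (E_8), so the type is E_8.

type E_8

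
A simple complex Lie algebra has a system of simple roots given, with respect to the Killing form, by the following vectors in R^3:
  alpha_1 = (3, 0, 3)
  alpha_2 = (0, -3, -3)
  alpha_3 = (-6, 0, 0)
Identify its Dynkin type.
Compute the Cartan integers a_ij = 2(alpha_i, alpha_j)/(alpha_j, alpha_j); the resulting 3x3 Cartan matrix is
[[2, -1, -1], [-1, 2, 0], [-2, 0, 2]].
The roots have two lengths (squared-length ratio 2:1); the short ones are alpha_{1,2}. The associated Dynkin diagram is a chain of 3 nodes with a double edge at one end; the terminal node there is the unique long simple root (C_3), so the type is C_3 (the algebra sp(6)).

C3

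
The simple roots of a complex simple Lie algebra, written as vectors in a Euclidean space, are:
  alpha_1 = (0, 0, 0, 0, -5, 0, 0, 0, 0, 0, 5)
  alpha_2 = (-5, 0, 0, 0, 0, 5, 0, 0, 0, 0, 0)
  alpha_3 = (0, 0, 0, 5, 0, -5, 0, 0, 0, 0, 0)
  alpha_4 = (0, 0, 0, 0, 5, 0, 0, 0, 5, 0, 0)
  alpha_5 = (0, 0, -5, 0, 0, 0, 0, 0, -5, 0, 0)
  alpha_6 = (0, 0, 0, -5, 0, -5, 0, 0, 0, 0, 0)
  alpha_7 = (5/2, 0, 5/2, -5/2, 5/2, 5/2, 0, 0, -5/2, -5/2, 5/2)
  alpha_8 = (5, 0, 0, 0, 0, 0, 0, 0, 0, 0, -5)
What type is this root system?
type E_8

Compute the Cartan integers a_ij = 2(alpha_i, alpha_j)/(alpha_j, alpha_j); the resulting 8x8 Cartan matrix is
[[2, 0, 0, -1, 0, 0, 0, -1], [0, 2, -1, 0, 0, -1, 0, -1], [0, -1, 2, 0, 0, 0, -1, 0], [-1, 0, 0, 2, -1, 0, 0, 0], [0, 0, 0, -1, 2, 0, 0, 0], [0, -1, 0, 0, 0, 2, 0, 0], [0, 0, -1, 0, 0, 0, 2, 0], [-1, -1, 0, 0, 0, 0, 0, 2]].
All simple roots have the same length, so the diagram is simply laced. The associated Dynkin diagram is a chain of 7 nodes with one extra node attached to the third node from one end (E_8), so the type is E_8.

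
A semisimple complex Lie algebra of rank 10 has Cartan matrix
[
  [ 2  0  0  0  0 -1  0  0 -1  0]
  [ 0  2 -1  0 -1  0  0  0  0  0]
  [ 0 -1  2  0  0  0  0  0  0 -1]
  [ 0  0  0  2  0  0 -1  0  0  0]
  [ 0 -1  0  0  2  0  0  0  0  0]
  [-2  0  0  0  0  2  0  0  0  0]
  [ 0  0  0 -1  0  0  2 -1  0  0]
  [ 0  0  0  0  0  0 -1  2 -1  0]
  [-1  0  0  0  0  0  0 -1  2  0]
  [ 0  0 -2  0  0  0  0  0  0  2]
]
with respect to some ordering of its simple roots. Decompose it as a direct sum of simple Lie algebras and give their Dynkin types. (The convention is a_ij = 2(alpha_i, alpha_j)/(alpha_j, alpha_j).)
C_4 (sp(8)) + C_6 (sp(12))

The diagram associated to this matrix has two connected components: the simple roots {alpha_2, alpha_3, alpha_5, alpha_10} form a chain of 4 nodes with a double edge at one end; the terminal node there is the unique long simple root (C_4), and {alpha_1, alpha_4, alpha_6, alpha_7, alpha_8, alpha_9} form a chain of 6 nodes with a double edge at one end; the terminal node there is the unique long simple root (C_6). A semisimple Lie algebra decomposes uniquely as the direct sum of simple ideals, one per connected component of its Dynkin diagram, so g ≅ C_4 ⊕ C_6 (dimension 36 + 78 = 114).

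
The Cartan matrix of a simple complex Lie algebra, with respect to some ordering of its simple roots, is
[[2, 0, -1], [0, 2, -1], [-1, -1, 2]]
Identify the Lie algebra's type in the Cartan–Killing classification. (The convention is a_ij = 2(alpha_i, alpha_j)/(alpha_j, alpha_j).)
The matrix has rank 3 with 2's on the diagonal. Reading the off-diagonal entries as Dynkin edges (a single edge where a_ij = a_ji = -1; a double or triple edge where a_ij * a_ji = 2 or 3), the diagram is a chain of 3 nodes with single edges (A_3). One simple-root ordering that puts it in standard form is (alpha_2, alpha_3, alpha_1). So the algebra is type A_3, i.e. sl(4).

type A_3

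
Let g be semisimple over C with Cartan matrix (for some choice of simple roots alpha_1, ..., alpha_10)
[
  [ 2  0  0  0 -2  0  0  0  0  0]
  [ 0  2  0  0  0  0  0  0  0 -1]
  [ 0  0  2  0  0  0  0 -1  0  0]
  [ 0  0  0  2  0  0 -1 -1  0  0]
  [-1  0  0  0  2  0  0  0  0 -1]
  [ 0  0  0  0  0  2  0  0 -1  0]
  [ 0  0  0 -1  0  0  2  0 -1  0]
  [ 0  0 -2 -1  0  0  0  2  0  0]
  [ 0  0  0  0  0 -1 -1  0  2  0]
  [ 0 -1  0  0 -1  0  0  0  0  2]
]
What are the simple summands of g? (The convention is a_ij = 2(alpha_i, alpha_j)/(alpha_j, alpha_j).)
B_6 (so(13)) + C_4 (sp(8))

The diagram associated to this matrix has two connected components: the simple roots {alpha_3, alpha_4, alpha_6, alpha_7, alpha_8, alpha_9} form a chain of 6 nodes with a double edge at one end; the terminal node there is the unique short simple root (B_6), and {alpha_1, alpha_2, alpha_5, alpha_10} form a chain of 4 nodes with a double edge at one end; the terminal node there is the unique long simple root (C_4). A semisimple Lie algebra decomposes uniquely as the direct sum of simple ideals, one per connected component of its Dynkin diagram, so g ≅ B_6 ⊕ C_4 (dimension 78 + 36 = 114).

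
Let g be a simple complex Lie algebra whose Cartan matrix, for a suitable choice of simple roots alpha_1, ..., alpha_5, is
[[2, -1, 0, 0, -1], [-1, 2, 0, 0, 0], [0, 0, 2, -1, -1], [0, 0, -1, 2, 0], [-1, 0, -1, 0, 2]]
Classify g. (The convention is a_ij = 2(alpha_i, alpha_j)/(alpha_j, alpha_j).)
The matrix has rank 5 with 2's on the diagonal. Reading the off-diagonal entries as Dynkin edges (a single edge where a_ij = a_ji = -1; a double or triple edge where a_ij * a_ji = 2 or 3), the diagram is a chain of 5 nodes with single edges (A_5). One simple-root ordering that puts it in standard form is (alpha_4, alpha_3, alpha_5, alpha_1, alpha_2). So the algebra is type A_5, i.e. sl(6).

A5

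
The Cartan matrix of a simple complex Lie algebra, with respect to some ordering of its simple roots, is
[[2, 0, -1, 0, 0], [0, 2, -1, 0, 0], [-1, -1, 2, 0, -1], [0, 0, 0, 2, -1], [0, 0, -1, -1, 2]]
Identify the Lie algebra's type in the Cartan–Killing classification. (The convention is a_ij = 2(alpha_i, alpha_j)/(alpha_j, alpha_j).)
The matrix has rank 5 with 2's on the diagonal. Reading the off-diagonal entries as Dynkin edges (a single edge where a_ij = a_ji = -1; a double or triple edge where a_ij * a_ji = 2 or 3), the diagram is a chain of 3 nodes with a fork of two nodes at one end (D_5). One simple-root ordering that puts it in standard form is (alpha_4, alpha_5, alpha_3, alpha_1, alpha_2). So the algebra is type D_5, i.e. so(10).

D_5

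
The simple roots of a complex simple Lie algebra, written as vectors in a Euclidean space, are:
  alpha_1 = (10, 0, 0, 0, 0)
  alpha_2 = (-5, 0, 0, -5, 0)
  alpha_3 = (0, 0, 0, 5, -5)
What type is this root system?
Compute the Cartan integers a_ij = 2(alpha_i, alpha_j)/(alpha_j, alpha_j); the resulting 3x3 Cartan matrix is
[[2, -2, 0], [-1, 2, -1], [0, -1, 2]].
The roots have two lengths (squared-length ratio 2:1); the short ones are alpha_{2,3}. The associated Dynkin diagram is a chain of 3 nodes with a double edge at one end; the terminal node there is the unique long simple root (C_3), so the type is C_3 (the algebra sp(6)).

C3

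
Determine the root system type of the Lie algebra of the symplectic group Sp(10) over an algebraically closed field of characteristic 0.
This is sp(10), which has dimension 10(10+1)/2 = 55 and rank 10/2 = 5. In the classification of classical Lie algebras, the symplectic algebra sp(2n) has type C_n; here n = 5, so the Dynkin diagram is a chain of 5 nodes with a double edge at one end; the terminal node there is the unique long simple root (C_5). Hence the type is C_5.

C_5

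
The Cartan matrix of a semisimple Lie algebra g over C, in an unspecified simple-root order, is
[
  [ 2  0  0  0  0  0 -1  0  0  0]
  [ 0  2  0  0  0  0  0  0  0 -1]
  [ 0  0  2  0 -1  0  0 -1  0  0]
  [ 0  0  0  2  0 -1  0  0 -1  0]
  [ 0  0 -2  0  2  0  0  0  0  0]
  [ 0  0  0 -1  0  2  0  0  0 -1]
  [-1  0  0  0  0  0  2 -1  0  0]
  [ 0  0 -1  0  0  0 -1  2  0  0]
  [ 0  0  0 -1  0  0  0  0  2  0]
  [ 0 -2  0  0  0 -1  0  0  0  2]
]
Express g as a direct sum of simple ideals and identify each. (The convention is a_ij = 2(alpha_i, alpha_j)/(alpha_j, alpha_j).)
The diagram associated to this matrix has two connected components: the simple roots {alpha_2, alpha_4, alpha_6, alpha_9, alpha_10} form a chain of 5 nodes with a double edge at one end; the terminal node there is the unique short simple root (B_5), and {alpha_1, alpha_3, alpha_5, alpha_7, alpha_8} form a chain of 5 nodes with a double edge at one end; the terminal node there is the unique long simple root (C_5). A semisimple Lie algebra decomposes uniquely as the direct sum of simple ideals, one per connected component of its Dynkin diagram, so g ≅ B_5 ⊕ C_5 (dimension 55 + 55 = 110).

B_5 ⊕ C_5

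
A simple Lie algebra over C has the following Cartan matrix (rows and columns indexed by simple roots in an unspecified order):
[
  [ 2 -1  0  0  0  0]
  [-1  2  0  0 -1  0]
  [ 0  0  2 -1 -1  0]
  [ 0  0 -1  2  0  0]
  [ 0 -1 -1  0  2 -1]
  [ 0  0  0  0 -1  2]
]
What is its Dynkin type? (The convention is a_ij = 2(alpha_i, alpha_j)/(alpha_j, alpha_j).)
The matrix has rank 6 with 2's on the diagonal. Reading the off-diagonal entries as Dynkin edges (a single edge where a_ij = a_ji = -1; a double or triple edge where a_ij * a_ji = 2 or 3), the diagram is a chain of 5 nodes with one extra node attached to the third node from one end (E_6). One simple-root ordering that puts it in standard form is (alpha_4, alpha_6, alpha_3, alpha_5, alpha_2, alpha_1). So the algebra is type E_6.

E_6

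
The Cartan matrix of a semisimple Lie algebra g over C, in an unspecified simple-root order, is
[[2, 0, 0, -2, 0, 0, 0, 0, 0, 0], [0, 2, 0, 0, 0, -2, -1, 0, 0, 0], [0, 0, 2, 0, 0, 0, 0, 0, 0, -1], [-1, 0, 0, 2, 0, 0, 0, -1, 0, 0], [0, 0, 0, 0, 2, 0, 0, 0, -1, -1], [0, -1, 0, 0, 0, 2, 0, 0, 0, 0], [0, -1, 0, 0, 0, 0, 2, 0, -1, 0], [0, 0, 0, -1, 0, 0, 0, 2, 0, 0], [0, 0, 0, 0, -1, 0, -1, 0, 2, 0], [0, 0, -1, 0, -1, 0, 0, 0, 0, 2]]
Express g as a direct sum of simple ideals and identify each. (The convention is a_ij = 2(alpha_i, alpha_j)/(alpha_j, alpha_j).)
The diagram associated to this matrix has two connected components: the simple roots {alpha_2, alpha_3, alpha_5, alpha_6, alpha_7, alpha_9, alpha_10} form a chain of 7 nodes with a double edge at one end; the terminal node there is the unique short simple root (B_7), and {alpha_1, alpha_4, alpha_8} form a chain of 3 nodes with a double edge at one end; the terminal node there is the unique long simple root (C_3). A semisimple Lie algebra decomposes uniquely as the direct sum of simple ideals, one per connected component of its Dynkin diagram, so g ≅ B_7 ⊕ C_3 (dimension 105 + 21 = 126).

B_7 (so(15)) ⊕ C_3 (sp(6))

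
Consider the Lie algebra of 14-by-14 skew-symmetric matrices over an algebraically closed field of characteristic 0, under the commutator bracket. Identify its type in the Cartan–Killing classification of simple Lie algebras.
This is so(14) with 14 even, which has dimension 14(14-1)/2 = 91 and rank 14/2 = 7. In the classification of classical Lie algebras, the orthogonal algebra so(2n) in an even number of variables has type D_n; here n = 7, so the Dynkin diagram is a chain of 5 nodes with a fork of two nodes at one end (D_7). Hence the type is D_7.

D_7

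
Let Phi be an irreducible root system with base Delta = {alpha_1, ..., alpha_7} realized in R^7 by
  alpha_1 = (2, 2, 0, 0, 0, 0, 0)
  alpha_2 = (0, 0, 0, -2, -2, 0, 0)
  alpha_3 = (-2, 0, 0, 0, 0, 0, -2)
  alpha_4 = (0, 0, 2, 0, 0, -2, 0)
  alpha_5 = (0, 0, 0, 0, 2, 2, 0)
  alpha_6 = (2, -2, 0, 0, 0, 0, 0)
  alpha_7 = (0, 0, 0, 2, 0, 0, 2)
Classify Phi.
Compute the Cartan integers a_ij = 2(alpha_i, alpha_j)/(alpha_j, alpha_j); the resulting 7x7 Cartan matrix is
[[2, 0, -1, 0, 0, 0, 0], [0, 2, 0, 0, -1, 0, -1], [-1, 0, 2, 0, 0, -1, -1], [0, 0, 0, 2, -1, 0, 0], [0, -1, 0, -1, 2, 0, 0], [0, 0, -1, 0, 0, 2, 0], [0, -1, -1, 0, 0, 0, 2]].
All simple roots have the same length, so the diagram is simply laced. The associated Dynkin diagram is a chain of 5 nodes with a fork of two nodes at one end (D_7), so the type is D_7 (the algebra so(14)).

D_7 (so(14))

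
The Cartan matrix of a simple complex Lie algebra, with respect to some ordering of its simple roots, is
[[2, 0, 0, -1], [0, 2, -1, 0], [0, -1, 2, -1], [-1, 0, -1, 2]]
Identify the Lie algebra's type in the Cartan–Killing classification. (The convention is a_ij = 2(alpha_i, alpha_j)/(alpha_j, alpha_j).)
type A_4

The matrix has rank 4 with 2's on the diagonal. Reading the off-diagonal entries as Dynkin edges (a single edge where a_ij = a_ji = -1; a double or triple edge where a_ij * a_ji = 2 or 3), the diagram is a chain of 4 nodes with single edges (A_4). One simple-root ordering that puts it in standard form is (alpha_1, alpha_4, alpha_3, alpha_2). So the algebra is type A_4, i.e. sl(5).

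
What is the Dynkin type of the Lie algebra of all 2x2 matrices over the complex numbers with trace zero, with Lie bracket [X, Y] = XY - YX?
type A_1

This is sl(2), which has dimension 2^2 - 1 = 3 and rank 2 - 1 = 1 (a Cartan subalgebra is the diagonal traceless matrices). In the classification of classical Lie algebras, the special linear algebra sl(n+1) has type A_n; here n = 1, so the Dynkin diagram is a chain of 1 nodes with single edges (A_1). Hence the type is A_1.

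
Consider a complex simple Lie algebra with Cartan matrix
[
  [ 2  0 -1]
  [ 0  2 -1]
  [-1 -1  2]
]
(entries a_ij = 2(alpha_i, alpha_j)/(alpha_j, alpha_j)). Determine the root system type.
A_3

The matrix has rank 3 with 2's on the diagonal. Reading the off-diagonal entries as Dynkin edges (a single edge where a_ij = a_ji = -1; a double or triple edge where a_ij * a_ji = 2 or 3), the diagram is a chain of 3 nodes with single edges (A_3). One simple-root ordering that puts it in standard form is (alpha_1, alpha_3, alpha_2). So the algebra is type A_3, i.e. sl(4).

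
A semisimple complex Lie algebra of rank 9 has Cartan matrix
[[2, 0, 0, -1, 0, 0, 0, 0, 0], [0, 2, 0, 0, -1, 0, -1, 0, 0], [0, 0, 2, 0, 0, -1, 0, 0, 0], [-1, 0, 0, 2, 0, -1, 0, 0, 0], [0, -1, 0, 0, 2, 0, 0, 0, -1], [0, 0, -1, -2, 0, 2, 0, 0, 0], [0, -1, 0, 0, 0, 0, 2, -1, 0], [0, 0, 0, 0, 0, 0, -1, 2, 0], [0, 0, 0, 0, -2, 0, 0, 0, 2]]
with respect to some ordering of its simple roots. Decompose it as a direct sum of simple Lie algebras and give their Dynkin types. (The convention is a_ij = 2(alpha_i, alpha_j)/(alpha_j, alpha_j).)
The diagram associated to this matrix has two connected components: the simple roots {alpha_2, alpha_5, alpha_7, alpha_8, alpha_9} form a chain of 5 nodes with a double edge at one end; the terminal node there is the unique long simple root (C_5), and {alpha_1, alpha_3, alpha_4, alpha_6} form a chain of 4 nodes with a double edge between the middle two (F_4). A semisimple Lie algebra decomposes uniquely as the direct sum of simple ideals, one per connected component of its Dynkin diagram, so g ≅ C_5 ⊕ F_4 (dimension 55 + 52 = 107).

C5 ⊕ F4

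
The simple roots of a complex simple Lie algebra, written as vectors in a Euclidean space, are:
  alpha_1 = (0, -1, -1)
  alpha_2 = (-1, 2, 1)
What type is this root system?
Compute the Cartan integers a_ij = 2(alpha_i, alpha_j)/(alpha_j, alpha_j); the resulting 2x2 Cartan matrix is
[[2, -1], [-3, 2]].
The roots have two lengths (squared-length ratio 3:1); the short ones are alpha_{1}. The associated Dynkin diagram is two nodes joined by a triple edge (G_2), so the type is G_2.

G2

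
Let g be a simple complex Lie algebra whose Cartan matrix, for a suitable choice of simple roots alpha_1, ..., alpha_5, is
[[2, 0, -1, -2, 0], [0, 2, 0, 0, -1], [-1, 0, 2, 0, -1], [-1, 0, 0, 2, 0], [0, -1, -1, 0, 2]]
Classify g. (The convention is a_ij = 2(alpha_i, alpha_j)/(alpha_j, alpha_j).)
The matrix has rank 5 with 2's on the diagonal. Reading the off-diagonal entries as Dynkin edges (a single edge where a_ij = a_ji = -1; a double or triple edge where a_ij * a_ji = 2 or 3), the diagram is a chain of 5 nodes with a double edge at one end; the terminal node there is the unique short simple root (B_5). One simple-root ordering that puts it in standard form is (alpha_2, alpha_5, alpha_3, alpha_1, alpha_4). So the algebra is type B_5, i.e. so(11).

B_5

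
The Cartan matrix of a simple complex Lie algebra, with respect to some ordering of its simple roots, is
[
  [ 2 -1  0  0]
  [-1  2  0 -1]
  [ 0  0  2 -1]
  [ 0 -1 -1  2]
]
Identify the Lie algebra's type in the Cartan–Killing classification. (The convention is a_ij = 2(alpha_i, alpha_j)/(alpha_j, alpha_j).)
A4

The matrix has rank 4 with 2's on the diagonal. Reading the off-diagonal entries as Dynkin edges (a single edge where a_ij = a_ji = -1; a double or triple edge where a_ij * a_ji = 2 or 3), the diagram is a chain of 4 nodes with single edges (A_4). One simple-root ordering that puts it in standard form is (alpha_3, alpha_4, alpha_2, alpha_1). So the algebra is type A_4, i.e. sl(5).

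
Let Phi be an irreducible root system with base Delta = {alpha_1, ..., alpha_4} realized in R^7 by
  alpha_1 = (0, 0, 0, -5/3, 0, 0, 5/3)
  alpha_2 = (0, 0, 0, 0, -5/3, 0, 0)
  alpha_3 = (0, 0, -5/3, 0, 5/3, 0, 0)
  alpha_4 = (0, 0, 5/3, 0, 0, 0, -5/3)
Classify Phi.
Compute the Cartan integers a_ij = 2(alpha_i, alpha_j)/(alpha_j, alpha_j); the resulting 4x4 Cartan matrix is
[[2, 0, 0, -1], [0, 2, -1, 0], [0, -2, 2, -1], [-1, 0, -1, 2]].
The roots have two lengths (squared-length ratio 2:1); the short ones are alpha_{2}. The associated Dynkin diagram is a chain of 4 nodes with a double edge at one end; the terminal node there is the unique short simple root (B_4), so the type is B_4 (the algebra so(9)).

type B_4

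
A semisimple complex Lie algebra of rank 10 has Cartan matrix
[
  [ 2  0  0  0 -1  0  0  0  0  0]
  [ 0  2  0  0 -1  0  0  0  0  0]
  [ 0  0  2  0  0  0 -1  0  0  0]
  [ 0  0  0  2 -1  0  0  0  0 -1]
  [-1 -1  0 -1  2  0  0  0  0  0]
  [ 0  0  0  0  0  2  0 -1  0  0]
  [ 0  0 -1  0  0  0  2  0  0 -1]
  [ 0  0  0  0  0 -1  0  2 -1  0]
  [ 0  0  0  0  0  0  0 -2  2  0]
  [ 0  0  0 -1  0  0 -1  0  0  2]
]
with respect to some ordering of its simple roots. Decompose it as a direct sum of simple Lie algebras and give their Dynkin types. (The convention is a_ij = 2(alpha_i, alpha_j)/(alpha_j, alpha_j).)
The diagram associated to this matrix has two connected components: the simple roots {alpha_6, alpha_8, alpha_9} form a chain of 3 nodes with a double edge at one end; the terminal node there is the unique long simple root (C_3), and {alpha_1, alpha_2, alpha_3, alpha_4, alpha_5, alpha_7, alpha_10} form a chain of 5 nodes with a fork of two nodes at one end (D_7). A semisimple Lie algebra decomposes uniquely as the direct sum of simple ideals, one per connected component of its Dynkin diagram, so g ≅ C_3 ⊕ D_7 (dimension 21 + 91 = 112).

type C_3 + type D_7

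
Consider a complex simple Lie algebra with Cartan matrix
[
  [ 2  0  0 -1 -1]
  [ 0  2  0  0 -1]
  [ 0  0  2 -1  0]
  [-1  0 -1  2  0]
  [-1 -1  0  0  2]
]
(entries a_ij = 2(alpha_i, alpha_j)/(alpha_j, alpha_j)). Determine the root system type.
type A_5

The matrix has rank 5 with 2's on the diagonal. Reading the off-diagonal entries as Dynkin edges (a single edge where a_ij = a_ji = -1; a double or triple edge where a_ij * a_ji = 2 or 3), the diagram is a chain of 5 nodes with single edges (A_5). One simple-root ordering that puts it in standard form is (alpha_3, alpha_4, alpha_1, alpha_5, alpha_2). So the algebra is type A_5, i.e. sl(6).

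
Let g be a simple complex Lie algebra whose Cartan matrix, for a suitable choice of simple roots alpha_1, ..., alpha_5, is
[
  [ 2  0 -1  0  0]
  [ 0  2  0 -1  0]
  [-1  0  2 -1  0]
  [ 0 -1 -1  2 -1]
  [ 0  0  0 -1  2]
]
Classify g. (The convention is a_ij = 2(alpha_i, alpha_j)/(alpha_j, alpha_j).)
The matrix has rank 5 with 2's on the diagonal. Reading the off-diagonal entries as Dynkin edges (a single edge where a_ij = a_ji = -1; a double or triple edge where a_ij * a_ji = 2 or 3), the diagram is a chain of 3 nodes with a fork of two nodes at one end (D_5). One simple-root ordering that puts it in standard form is (alpha_1, alpha_3, alpha_4, alpha_2, alpha_5). So the algebra is type D_5, i.e. so(10).

type D_5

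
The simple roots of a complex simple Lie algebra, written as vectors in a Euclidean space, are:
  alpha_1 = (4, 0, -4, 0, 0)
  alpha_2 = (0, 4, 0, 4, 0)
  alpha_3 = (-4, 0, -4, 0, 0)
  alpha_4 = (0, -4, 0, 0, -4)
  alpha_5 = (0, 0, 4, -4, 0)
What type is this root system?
type D_5

Compute the Cartan integers a_ij = 2(alpha_i, alpha_j)/(alpha_j, alpha_j); the resulting 5x5 Cartan matrix is
[[2, 0, 0, 0, -1], [0, 2, 0, -1, -1], [0, 0, 2, 0, -1], [0, -1, 0, 2, 0], [-1, -1, -1, 0, 2]].
All simple roots have the same length, so the diagram is simply laced. The associated Dynkin diagram is a chain of 3 nodes with a fork of two nodes at one end (D_5), so the type is D_5 (the algebra so(10)).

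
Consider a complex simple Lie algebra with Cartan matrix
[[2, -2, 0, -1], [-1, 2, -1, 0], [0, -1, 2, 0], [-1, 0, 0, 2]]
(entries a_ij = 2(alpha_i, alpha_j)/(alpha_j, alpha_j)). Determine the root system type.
The matrix has rank 4 with 2's on the diagonal. Reading the off-diagonal entries as Dynkin edges (a single edge where a_ij = a_ji = -1; a double or triple edge where a_ij * a_ji = 2 or 3), the diagram is a chain of 4 nodes with a double edge between the middle two (F_4). One simple-root ordering that puts it in standard form is (alpha_4, alpha_1, alpha_2, alpha_3). So the algebra is type F_4.

F_4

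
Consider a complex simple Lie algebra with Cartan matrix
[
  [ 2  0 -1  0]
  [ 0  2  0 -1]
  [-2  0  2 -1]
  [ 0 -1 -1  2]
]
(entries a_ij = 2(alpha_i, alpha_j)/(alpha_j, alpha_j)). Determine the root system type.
The matrix has rank 4 with 2's on the diagonal. Reading the off-diagonal entries as Dynkin edges (a single edge where a_ij = a_ji = -1; a double or triple edge where a_ij * a_ji = 2 or 3), the diagram is a chain of 4 nodes with a double edge at one end; the terminal node there is the unique short simple root (B_4). One simple-root ordering that puts it in standard form is (alpha_2, alpha_4, alpha_3, alpha_1). So the algebra is type B_4, i.e. so(9).

B_4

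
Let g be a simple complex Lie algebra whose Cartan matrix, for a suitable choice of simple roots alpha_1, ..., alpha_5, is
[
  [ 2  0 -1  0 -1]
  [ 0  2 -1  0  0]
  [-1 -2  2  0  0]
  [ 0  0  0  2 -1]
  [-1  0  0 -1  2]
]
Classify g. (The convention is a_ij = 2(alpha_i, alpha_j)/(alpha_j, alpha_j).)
The matrix has rank 5 with 2's on the diagonal. Reading the off-diagonal entries as Dynkin edges (a single edge where a_ij = a_ji = -1; a double or triple edge where a_ij * a_ji = 2 or 3), the diagram is a chain of 5 nodes with a double edge at one end; the terminal node there is the unique short simple root (B_5). One simple-root ordering that puts it in standard form is (alpha_4, alpha_5, alpha_1, alpha_3, alpha_2). So the algebra is type B_5, i.e. so(11).

B5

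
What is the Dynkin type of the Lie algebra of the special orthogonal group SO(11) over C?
type B_5

This is so(11) with 11 odd, which has dimension 11(11-1)/2 = 55 and rank (11-1)/2 = 5. In the classification of classical Lie algebras, the orthogonal algebra so(2n+1) in an odd number of variables has type B_n; here n = 5, so the Dynkin diagram is a chain of 5 nodes with a double edge at one end; the terminal node there is the unique short simple root (B_5). Hence the type is B_5.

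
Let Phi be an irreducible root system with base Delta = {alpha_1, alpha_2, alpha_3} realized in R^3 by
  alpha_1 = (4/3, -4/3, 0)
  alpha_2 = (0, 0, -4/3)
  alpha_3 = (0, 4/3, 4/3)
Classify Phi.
B_3 (so(7))

Compute the Cartan integers a_ij = 2(alpha_i, alpha_j)/(alpha_j, alpha_j); the resulting 3x3 Cartan matrix is
[[2, 0, -1], [0, 2, -1], [-1, -2, 2]].
The roots have two lengths (squared-length ratio 2:1); the short ones are alpha_{2}. The associated Dynkin diagram is a chain of 3 nodes with a double edge at one end; the terminal node there is the unique short simple root (B_3), so the type is B_3 (the algebra so(7)).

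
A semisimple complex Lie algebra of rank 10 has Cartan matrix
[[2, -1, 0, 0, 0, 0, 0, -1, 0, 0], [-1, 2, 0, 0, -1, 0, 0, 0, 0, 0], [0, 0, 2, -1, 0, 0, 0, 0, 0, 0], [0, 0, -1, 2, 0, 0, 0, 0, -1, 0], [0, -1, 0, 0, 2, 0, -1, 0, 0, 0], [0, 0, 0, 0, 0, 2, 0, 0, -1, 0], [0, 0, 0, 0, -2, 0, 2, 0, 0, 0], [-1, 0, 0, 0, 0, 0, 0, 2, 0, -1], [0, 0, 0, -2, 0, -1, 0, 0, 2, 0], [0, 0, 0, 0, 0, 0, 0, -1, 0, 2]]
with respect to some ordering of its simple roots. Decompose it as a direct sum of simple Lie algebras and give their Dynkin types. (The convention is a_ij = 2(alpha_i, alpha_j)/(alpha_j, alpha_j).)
C6 ⊕ F4

The diagram associated to this matrix has two connected components: the simple roots {alpha_1, alpha_2, alpha_5, alpha_7, alpha_8, alpha_10} form a chain of 6 nodes with a double edge at one end; the terminal node there is the unique long simple root (C_6), and {alpha_3, alpha_4, alpha_6, alpha_9} form a chain of 4 nodes with a double edge between the middle two (F_4). A semisimple Lie algebra decomposes uniquely as the direct sum of simple ideals, one per connected component of its Dynkin diagram, so g ≅ C_6 ⊕ F_4 (dimension 78 + 52 = 130).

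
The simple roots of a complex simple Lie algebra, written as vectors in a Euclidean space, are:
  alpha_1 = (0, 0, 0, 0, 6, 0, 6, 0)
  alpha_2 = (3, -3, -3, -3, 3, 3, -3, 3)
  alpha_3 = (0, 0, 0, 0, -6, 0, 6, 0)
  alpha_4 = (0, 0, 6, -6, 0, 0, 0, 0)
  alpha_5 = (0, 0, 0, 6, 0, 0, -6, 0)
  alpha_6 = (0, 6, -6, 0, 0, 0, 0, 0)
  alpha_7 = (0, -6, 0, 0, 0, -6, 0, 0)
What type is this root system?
type E_7

Compute the Cartan integers a_ij = 2(alpha_i, alpha_j)/(alpha_j, alpha_j); the resulting 7x7 Cartan matrix is
[[2, 0, 0, 0, -1, 0, 0], [0, 2, -1, 0, 0, 0, 0], [0, -1, 2, 0, -1, 0, 0], [0, 0, 0, 2, -1, -1, 0], [-1, 0, -1, -1, 2, 0, 0], [0, 0, 0, -1, 0, 2, -1], [0, 0, 0, 0, 0, -1, 2]].
All simple roots have the same length, so the diagram is simply laced. The associated Dynkin diagram is a chain of 6 nodes with one extra node attached to the third node from one end (E_7), so the type is E_7.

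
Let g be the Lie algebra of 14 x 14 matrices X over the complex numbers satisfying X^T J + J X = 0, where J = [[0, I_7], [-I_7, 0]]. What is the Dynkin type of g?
This is sp(14), which has dimension 14(14+1)/2 = 105 and rank 14/2 = 7. In the classification of classical Lie algebras, the symplectic algebra sp(2n) has type C_n; here n = 7, so the Dynkin diagram is a chain of 7 nodes with a double edge at one end; the terminal node there is the unique long simple root (C_7). Hence the type is C_7.

type C_7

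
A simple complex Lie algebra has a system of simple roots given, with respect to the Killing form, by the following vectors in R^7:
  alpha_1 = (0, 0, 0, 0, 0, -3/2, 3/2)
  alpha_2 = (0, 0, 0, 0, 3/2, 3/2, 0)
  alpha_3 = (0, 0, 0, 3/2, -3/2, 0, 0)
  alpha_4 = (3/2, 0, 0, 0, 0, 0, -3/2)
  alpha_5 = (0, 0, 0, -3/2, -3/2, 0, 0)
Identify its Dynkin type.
Compute the Cartan integers a_ij = 2(alpha_i, alpha_j)/(alpha_j, alpha_j); the resulting 5x5 Cartan matrix is
[[2, -1, 0, -1, 0], [-1, 2, -1, 0, -1], [0, -1, 2, 0, 0], [-1, 0, 0, 2, 0], [0, -1, 0, 0, 2]].
All simple roots have the same length, so the diagram is simply laced. The associated Dynkin diagram is a chain of 3 nodes with a fork of two nodes at one end (D_5), so the type is D_5 (the algebra so(10)).

D_5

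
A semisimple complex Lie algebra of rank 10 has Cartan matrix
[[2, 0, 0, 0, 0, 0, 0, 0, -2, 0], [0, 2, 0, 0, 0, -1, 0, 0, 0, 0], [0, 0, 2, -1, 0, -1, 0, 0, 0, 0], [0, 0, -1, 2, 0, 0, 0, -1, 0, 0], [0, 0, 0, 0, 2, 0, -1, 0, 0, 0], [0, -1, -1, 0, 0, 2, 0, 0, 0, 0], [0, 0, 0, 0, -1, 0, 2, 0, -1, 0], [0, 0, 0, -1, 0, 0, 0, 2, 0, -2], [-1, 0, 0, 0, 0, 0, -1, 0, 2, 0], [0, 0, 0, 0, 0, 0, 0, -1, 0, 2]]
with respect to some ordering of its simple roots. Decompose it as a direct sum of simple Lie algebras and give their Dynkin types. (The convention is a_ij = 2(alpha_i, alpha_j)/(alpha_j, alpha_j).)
The diagram associated to this matrix has two connected components: the simple roots {alpha_2, alpha_3, alpha_4, alpha_6, alpha_8, alpha_10} form a chain of 6 nodes with a double edge at one end; the terminal node there is the unique short simple root (B_6), and {alpha_1, alpha_5, alpha_7, alpha_9} form a chain of 4 nodes with a double edge at one end; the terminal node there is the unique long simple root (C_4). A semisimple Lie algebra decomposes uniquely as the direct sum of simple ideals, one per connected component of its Dynkin diagram, so g ≅ B_6 ⊕ C_4 (dimension 78 + 36 = 114).

B6 + C4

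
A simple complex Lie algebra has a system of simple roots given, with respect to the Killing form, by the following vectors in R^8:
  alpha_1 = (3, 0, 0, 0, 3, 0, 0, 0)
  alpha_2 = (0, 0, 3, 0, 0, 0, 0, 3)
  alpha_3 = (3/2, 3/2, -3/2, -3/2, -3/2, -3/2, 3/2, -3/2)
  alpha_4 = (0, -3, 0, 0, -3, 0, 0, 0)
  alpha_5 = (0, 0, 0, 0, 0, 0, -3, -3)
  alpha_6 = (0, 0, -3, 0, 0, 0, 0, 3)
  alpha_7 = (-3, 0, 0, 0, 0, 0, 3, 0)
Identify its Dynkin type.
E_7

Compute the Cartan integers a_ij = 2(alpha_i, alpha_j)/(alpha_j, alpha_j); the resulting 7x7 Cartan matrix is
[[2, 0, 0, -1, 0, 0, -1], [0, 2, -1, 0, -1, 0, 0], [0, -1, 2, 0, 0, 0, 0], [-1, 0, 0, 2, 0, 0, 0], [0, -1, 0, 0, 2, -1, -1], [0, 0, 0, 0, -1, 2, 0], [-1, 0, 0, 0, -1, 0, 2]].
All simple roots have the same length, so the diagram is simply laced. The associated Dynkin diagram is a chain of 6 nodes with one extra node attached to the third node from one end (E_7), so the type is E_7.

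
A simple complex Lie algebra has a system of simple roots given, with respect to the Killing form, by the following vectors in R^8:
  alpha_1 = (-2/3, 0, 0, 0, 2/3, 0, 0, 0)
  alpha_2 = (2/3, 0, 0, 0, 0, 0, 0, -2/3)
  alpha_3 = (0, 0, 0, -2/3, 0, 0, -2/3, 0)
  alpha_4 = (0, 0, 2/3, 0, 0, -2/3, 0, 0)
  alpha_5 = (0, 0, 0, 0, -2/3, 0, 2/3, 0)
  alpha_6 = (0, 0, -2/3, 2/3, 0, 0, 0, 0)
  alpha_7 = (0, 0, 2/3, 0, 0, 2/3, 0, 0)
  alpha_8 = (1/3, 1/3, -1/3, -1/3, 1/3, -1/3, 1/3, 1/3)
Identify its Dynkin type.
type E_8

Compute the Cartan integers a_ij = 2(alpha_i, alpha_j)/(alpha_j, alpha_j); the resulting 8x8 Cartan matrix is
[[2, -1, 0, 0, -1, 0, 0, 0], [-1, 2, 0, 0, 0, 0, 0, 0], [0, 0, 2, 0, -1, -1, 0, 0], [0, 0, 0, 2, 0, -1, 0, 0], [-1, 0, -1, 0, 2, 0, 0, 0], [0, 0, -1, -1, 0, 2, -1, 0], [0, 0, 0, 0, 0, -1, 2, -1], [0, 0, 0, 0, 0, 0, -1, 2]].
All simple roots have the same length, so the diagram is simply laced. The associated Dynkin diagram is a chain of 7 nodes with one extra node attached to the third node from one end (E_8), so the type is E_8.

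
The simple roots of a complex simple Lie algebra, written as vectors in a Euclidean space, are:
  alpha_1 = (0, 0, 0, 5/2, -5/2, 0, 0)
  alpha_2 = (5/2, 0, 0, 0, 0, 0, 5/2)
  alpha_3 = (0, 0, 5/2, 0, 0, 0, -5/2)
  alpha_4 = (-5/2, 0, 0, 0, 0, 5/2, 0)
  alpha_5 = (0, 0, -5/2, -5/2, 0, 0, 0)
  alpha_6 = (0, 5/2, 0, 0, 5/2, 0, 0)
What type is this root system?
Compute the Cartan integers a_ij = 2(alpha_i, alpha_j)/(alpha_j, alpha_j); the resulting 6x6 Cartan matrix is
[[2, 0, 0, 0, -1, -1], [0, 2, -1, -1, 0, 0], [0, -1, 2, 0, -1, 0], [0, -1, 0, 2, 0, 0], [-1, 0, -1, 0, 2, 0], [-1, 0, 0, 0, 0, 2]].
All simple roots have the same length, so the diagram is simply laced. The associated Dynkin diagram is a chain of 6 nodes with single edges (A_6), so the type is A_6 (the algebra sl(7)).

A_6 (sl(7))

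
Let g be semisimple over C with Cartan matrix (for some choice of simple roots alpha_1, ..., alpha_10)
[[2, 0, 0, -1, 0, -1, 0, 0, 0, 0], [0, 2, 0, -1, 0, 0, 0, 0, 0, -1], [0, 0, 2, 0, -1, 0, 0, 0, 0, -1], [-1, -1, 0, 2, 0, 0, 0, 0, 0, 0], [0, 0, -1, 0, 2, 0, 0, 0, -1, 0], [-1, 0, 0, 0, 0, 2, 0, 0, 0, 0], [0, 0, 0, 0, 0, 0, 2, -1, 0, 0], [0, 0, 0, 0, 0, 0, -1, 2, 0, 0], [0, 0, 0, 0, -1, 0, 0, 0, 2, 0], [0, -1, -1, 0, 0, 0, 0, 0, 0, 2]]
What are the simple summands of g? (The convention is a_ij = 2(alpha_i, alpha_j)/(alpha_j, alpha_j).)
The diagram associated to this matrix has two connected components: the simple roots {alpha_7, alpha_8} form a chain of 2 nodes with single edges (A_2), and {alpha_1, alpha_2, alpha_3, alpha_4, alpha_5, alpha_6, alpha_9, alpha_10} form a chain of 8 nodes with single edges (A_8). A semisimple Lie algebra decomposes uniquely as the direct sum of simple ideals, one per connected component of its Dynkin diagram, so g ≅ A_2 ⊕ A_8 (dimension 8 + 80 = 88).

A2 + A8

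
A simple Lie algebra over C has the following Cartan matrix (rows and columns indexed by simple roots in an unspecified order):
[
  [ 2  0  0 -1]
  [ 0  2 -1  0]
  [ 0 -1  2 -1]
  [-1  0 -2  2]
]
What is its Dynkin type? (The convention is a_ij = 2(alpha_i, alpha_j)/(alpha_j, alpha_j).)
The matrix has rank 4 with 2's on the diagonal. Reading the off-diagonal entries as Dynkin edges (a single edge where a_ij = a_ji = -1; a double or triple edge where a_ij * a_ji = 2 or 3), the diagram is a chain of 4 nodes with a double edge between the middle two (F_4). One simple-root ordering that puts it in standard form is (alpha_1, alpha_4, alpha_3, alpha_2). So the algebra is type F_4.

F_4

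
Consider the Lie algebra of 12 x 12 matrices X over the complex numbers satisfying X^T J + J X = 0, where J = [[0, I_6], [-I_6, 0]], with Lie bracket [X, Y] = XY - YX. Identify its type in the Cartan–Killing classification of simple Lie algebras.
C_6

This is sp(12), which has dimension 12(12+1)/2 = 78 and rank 12/2 = 6. In the classification of classical Lie algebras, the symplectic algebra sp(2n) has type C_n; here n = 6, so the Dynkin diagram is a chain of 6 nodes with a double edge at one end; the terminal node there is the unique long simple root (C_6). Hence the type is C_6.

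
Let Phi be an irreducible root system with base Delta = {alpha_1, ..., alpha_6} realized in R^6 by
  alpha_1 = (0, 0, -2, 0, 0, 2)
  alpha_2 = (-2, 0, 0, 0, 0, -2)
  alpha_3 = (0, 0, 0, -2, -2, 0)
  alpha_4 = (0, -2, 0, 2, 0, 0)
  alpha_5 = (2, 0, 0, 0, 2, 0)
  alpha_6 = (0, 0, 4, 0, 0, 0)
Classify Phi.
Compute the Cartan integers a_ij = 2(alpha_i, alpha_j)/(alpha_j, alpha_j); the resulting 6x6 Cartan matrix is
[[2, -1, 0, 0, 0, -1], [-1, 2, 0, 0, -1, 0], [0, 0, 2, -1, -1, 0], [0, 0, -1, 2, 0, 0], [0, -1, -1, 0, 2, 0], [-2, 0, 0, 0, 0, 2]].
The roots have two lengths (squared-length ratio 2:1); the short ones are alpha_{1,2,3,4,5}. The associated Dynkin diagram is a chain of 6 nodes with a double edge at one end; the terminal node there is the unique long simple root (C_6), so the type is C_6 (the algebra sp(12)).

C_6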